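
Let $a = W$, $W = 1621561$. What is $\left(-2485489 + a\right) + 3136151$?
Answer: $2272223$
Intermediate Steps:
$a = 1621561$
$\left(-2485489 + a\right) + 3136151 = \left(-2485489 + 1621561\right) + 3136151 = -863928 + 3136151 = 2272223$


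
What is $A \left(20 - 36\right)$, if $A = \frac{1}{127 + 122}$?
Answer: $- \frac{16}{249} \approx -0.064257$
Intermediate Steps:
$A = \frac{1}{249} \approx 0.0040161$
$A \left(20 - 36\right) = \frac{20 - 36}{249} = \frac{1}{249} \left(-16\right) = - \frac{16}{249}$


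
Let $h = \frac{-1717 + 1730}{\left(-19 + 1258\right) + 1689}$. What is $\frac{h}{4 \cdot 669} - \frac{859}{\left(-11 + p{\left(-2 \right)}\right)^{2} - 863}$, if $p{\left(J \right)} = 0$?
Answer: $\frac{3365278199}{2906906688} \approx 1.1577$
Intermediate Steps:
$h = \frac{13}{2928}$ ($h = \frac{13}{1239 + 1689} = \frac{13}{2928} \approx 0.0044399$)
$\frac{h}{4 \cdot 669} - \frac{859}{\left(-11 + p{\left(-2 \right)}\right)^{2} - 863} = \frac{13}{2928 \cdot 4 \cdot 669} - \frac{859}{\left(-11 + 0\right)^{2} - 863} = \frac{13}{2928 \cdot 2676} - \frac{859}{\left(-11\right)^{2} - 863} = \frac{13}{2928} \cdot \frac{1}{2676} - \frac{859}{121 - 863} = \frac{13}{7835328} - \frac{859}{-742} = \frac{13}{7835328} - - \frac{859}{742} = \frac{13}{7835328} + \frac{859}{742} = \frac{3365278199}{2906906688}$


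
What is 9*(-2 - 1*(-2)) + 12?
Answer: 12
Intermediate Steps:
9*(-2 - 1*(-2)) + 12 = 9*(-2 + 2) + 12 = 9*0 + 12 = 0 + 12 = 12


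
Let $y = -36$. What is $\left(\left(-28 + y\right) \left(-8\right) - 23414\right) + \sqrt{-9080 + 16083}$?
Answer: $-22902 + \sqrt{7003} \approx -22818.0$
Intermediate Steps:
$\left(\left(-28 + y\right) \left(-8\right) - 23414\right) + \sqrt{-9080 + 16083} = \left(\left(-28 - 36\right) \left(-8\right) - 23414\right) + \sqrt{-9080 + 16083} = \left(\left(-64\right) \left(-8\right) - 23414\right) + \sqrt{7003} = \left(512 - 23414\right) + \sqrt{7003} = -22902 + \sqrt{7003}$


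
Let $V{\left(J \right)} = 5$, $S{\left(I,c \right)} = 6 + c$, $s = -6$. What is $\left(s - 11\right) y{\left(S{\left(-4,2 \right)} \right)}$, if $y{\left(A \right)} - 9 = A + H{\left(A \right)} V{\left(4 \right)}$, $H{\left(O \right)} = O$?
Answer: $-969$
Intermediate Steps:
$y{\left(A \right)} = 9 + 6 A$ ($y{\left(A \right)} = 9 + \left(A + A 5\right) = 9 + \left(A + 5 A\right) = 9 + 6 A$)
$\left(s - 11\right) y{\left(S{\left(-4,2 \right)} \right)} = \left(-6 - 11\right) \left(9 + 6 \left(6 + 2\right)\right) = - 17 \left(9 + 6 \cdot 8\right) = - 17 \left(9 + 48\right) = \left(-17\right) 57 = -969$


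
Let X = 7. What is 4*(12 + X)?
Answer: 76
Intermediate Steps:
4*(12 + X) = 4*(12 + 7) = 4*19 = 76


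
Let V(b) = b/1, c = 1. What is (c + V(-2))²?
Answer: 1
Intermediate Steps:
V(b) = b (V(b) = b*1 = b)
(c + V(-2))² = (1 - 2)² = (-1)² = 1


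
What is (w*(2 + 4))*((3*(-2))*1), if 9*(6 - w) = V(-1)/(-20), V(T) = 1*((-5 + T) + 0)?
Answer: -1074/5 ≈ -214.80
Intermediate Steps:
V(T) = -5 + T (V(T) = 1*(-5 + T) = -5 + T)
w = 179/30 (w = 6 - (-5 - 1)/(9*(-20)) = 6 - (-2)*(-1)/(3*20) = 6 - ⅑*3/10 = 6 - 1/30 = 179/30 ≈ 5.9667)
(w*(2 + 4))*((3*(-2))*1) = (179*(2 + 4)/30)*((3*(-2))*1) = ((179/30)*6)*(-6*1) = (179/5)*(-6) = -1074/5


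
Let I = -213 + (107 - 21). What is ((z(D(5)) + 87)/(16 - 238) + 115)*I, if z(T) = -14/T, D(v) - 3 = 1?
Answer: -6463411/444 ≈ -14557.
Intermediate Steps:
D(v) = 4 (D(v) = 3 + 1 = 4)
I = -127 (I = -213 + 86 = -127)
((z(D(5)) + 87)/(16 - 238) + 115)*I = ((-14/4 + 87)/(16 - 238) + 115)*(-127) = ((-14*¼ + 87)/(-222) + 115)*(-127) = ((-7/2 + 87)*(-1/222) + 115)*(-127) = ((167/2)*(-1/222) + 115)*(-127) = (-167/444 + 115)*(-127) = (50893/444)*(-127) = -6463411/444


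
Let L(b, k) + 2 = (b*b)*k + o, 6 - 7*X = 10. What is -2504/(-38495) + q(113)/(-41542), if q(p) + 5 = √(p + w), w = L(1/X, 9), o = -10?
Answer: 104213643/1599159290 - 11*√17/166168 ≈ 0.064895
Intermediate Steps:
X = -4/7 (X = 6/7 - ⅐*10 = 6/7 - 10/7 = -4/7 ≈ -0.57143)
L(b, k) = -12 + k*b² (L(b, k) = -2 + ((b*b)*k - 10) = -2 + (b²*k - 10) = -2 + (k*b² - 10) = -2 + (-10 + k*b²) = -12 + k*b²)
w = 249/16 (w = -12 + 9*(1/(-4/7))² = -12 + 9*(-7/4)² = -12 + 9*(49/16) = -12 + 441/16 = 249/16 ≈ 15.563)
q(p) = -5 + √(249/16 + p) (q(p) = -5 + √(p + 249/16) = -5 + √(249/16 + p))
-2504/(-38495) + q(113)/(-41542) = -2504/(-38495) + (-5 + √(249 + 16*113)/4)/(-41542) = -2504*(-1/38495) + (-5 + √(249 + 1808)/4)*(-1/41542) = 2504/38495 + (-5 + √2057/4)*(-1/41542) = 2504/38495 + (-5 + (11*√17)/4)*(-1/41542) = 2504/38495 + (-5 + 11*√17/4)*(-1/41542) = 2504/38495 + (5/41542 - 11*√17/166168) = 104213643/1599159290 - 11*√17/166168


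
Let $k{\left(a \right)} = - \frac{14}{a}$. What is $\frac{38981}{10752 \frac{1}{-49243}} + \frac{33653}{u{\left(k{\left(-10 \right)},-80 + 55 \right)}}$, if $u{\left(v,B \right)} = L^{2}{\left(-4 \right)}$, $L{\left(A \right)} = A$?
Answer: $- \frac{1896926567}{10752} \approx -1.7643 \cdot 10^{5}$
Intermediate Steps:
$u{\left(v,B \right)} = 16$ ($u{\left(v,B \right)} = \left(-4\right)^{2} = 16$)
$\frac{38981}{10752 \frac{1}{-49243}} + \frac{33653}{u{\left(k{\left(-10 \right)},-80 + 55 \right)}} = \frac{38981}{10752 \frac{1}{-49243}} + \frac{33653}{16} = \frac{38981}{10752 \left(- \frac{1}{49243}\right)} + 33653 \cdot \frac{1}{16} = \frac{38981}{- \frac{10752}{49243}} + \frac{33653}{16} = 38981 \left(- \frac{49243}{10752}\right) + \frac{33653}{16} = - \frac{1919541383}{10752} + \frac{33653}{16} = - \frac{1896926567}{10752}$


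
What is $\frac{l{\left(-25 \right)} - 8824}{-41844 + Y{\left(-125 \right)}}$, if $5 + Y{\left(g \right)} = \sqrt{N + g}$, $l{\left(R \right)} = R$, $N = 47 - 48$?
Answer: $\frac{370321801}{1751338927} + \frac{26547 i \sqrt{14}}{1751338927} \approx 0.21145 + 5.6716 \cdot 10^{-5} i$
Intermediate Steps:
$N = -1$ ($N = 47 - 48 = -1$)
$Y{\left(g \right)} = -5 + \sqrt{-1 + g}$
$\frac{l{\left(-25 \right)} - 8824}{-41844 + Y{\left(-125 \right)}} = \frac{-25 - 8824}{-41844 - \left(5 - \sqrt{-1 - 125}\right)} = - \frac{8849}{-41844 - \left(5 - \sqrt{-126}\right)} = - \frac{8849}{-41844 - \left(5 - 3 i \sqrt{14}\right)} = - \frac{8849}{-41849 + 3 i \sqrt{14}}$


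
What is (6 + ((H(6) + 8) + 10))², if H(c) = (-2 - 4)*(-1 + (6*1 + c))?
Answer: 1764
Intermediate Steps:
H(c) = -30 - 6*c (H(c) = -6*(-1 + (6 + c)) = -6*(5 + c) = -30 - 6*c)
(6 + ((H(6) + 8) + 10))² = (6 + (((-30 - 6*6) + 8) + 10))² = (6 + (((-30 - 36) + 8) + 10))² = (6 + ((-66 + 8) + 10))² = (6 + (-58 + 10))² = (6 - 48)² = (-42)² = 1764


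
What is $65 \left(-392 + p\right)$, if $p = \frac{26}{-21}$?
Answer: $- \frac{536770}{21} \approx -25560.0$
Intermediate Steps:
$p = - \frac{26}{21}$ ($p = 26 \left(- \frac{1}{21}\right) = - \frac{26}{21} \approx -1.2381$)
$65 \left(-392 + p\right) = 65 \left(-392 - \frac{26}{21}\right) = 65 \left(- \frac{8258}{21}\right) = - \frac{536770}{21}$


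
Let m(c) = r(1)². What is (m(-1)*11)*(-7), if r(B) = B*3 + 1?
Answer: -1232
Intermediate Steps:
r(B) = 1 + 3*B (r(B) = 3*B + 1 = 1 + 3*B)
m(c) = 16 (m(c) = (1 + 3*1)² = (1 + 3)² = 4² = 16)
(m(-1)*11)*(-7) = (16*11)*(-7) = 176*(-7) = -1232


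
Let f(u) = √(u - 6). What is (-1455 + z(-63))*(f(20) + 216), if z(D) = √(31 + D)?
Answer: -(216 + √14)*(1455 - 4*I*√2) ≈ -3.1972e+5 + 1243.0*I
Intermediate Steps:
f(u) = √(-6 + u)
(-1455 + z(-63))*(f(20) + 216) = (-1455 + √(31 - 63))*(√(-6 + 20) + 216) = (-1455 + √(-32))*(√14 + 216) = (-1455 + 4*I*√2)*(216 + √14)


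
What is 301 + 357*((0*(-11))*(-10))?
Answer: 301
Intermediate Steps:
301 + 357*((0*(-11))*(-10)) = 301 + 357*(0*(-10)) = 301 + 357*0 = 301 + 0 = 301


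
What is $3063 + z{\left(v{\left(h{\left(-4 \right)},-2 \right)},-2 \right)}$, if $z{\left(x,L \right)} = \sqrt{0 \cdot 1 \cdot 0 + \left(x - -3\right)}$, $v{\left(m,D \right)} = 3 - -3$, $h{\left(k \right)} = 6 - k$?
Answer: $3066$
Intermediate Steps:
$v{\left(m,D \right)} = 6$ ($v{\left(m,D \right)} = 3 + 3 = 6$)
$z{\left(x,L \right)} = \sqrt{3 + x}$ ($z{\left(x,L \right)} = \sqrt{0 \cdot 0 + \left(x + 3\right)} = \sqrt{0 + \left(3 + x\right)} = \sqrt{3 + x}$)
$3063 + z{\left(v{\left(h{\left(-4 \right)},-2 \right)},-2 \right)} = 3063 + \sqrt{3 + 6} = 3063 + \sqrt{9} = 3063 + 3 = 3066$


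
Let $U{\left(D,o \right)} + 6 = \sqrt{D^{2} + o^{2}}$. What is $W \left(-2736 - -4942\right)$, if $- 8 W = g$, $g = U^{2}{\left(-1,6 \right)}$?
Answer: $- \frac{80519}{4} + 3309 \sqrt{37} \approx -1.8888$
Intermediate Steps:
$U{\left(D,o \right)} = -6 + \sqrt{D^{2} + o^{2}}$
$g = \left(-6 + \sqrt{37}\right)^{2}$ ($g = \left(-6 + \sqrt{\left(-1\right)^{2} + 6^{2}}\right)^{2} = \left(-6 + \sqrt{1 + 36}\right)^{2} = \left(-6 + \sqrt{37}\right)^{2} \approx 0.0068496$)
$W = - \frac{\left(6 - \sqrt{37}\right)^{2}}{8} \approx -0.0008562$
$W \left(-2736 - -4942\right) = \left(- \frac{73}{8} + \frac{3 \sqrt{37}}{2}\right) \left(-2736 - -4942\right) = \left(- \frac{73}{8} + \frac{3 \sqrt{37}}{2}\right) \left(-2736 + 4942\right) = \left(- \frac{73}{8} + \frac{3 \sqrt{37}}{2}\right) 2206 = - \frac{80519}{4} + 3309 \sqrt{37}$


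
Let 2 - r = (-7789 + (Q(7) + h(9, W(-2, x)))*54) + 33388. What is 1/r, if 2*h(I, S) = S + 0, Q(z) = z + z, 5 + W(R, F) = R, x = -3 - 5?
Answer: -1/26164 ≈ -3.8220e-5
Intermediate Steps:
x = -8
W(R, F) = -5 + R
Q(z) = 2*z
h(I, S) = S/2 (h(I, S) = (S + 0)/2 = S/2)
r = -26164 (r = 2 - ((-7789 + (2*7 + (-5 - 2)/2)*54) + 33388) = 2 - ((-7789 + (14 + (1/2)*(-7))*54) + 33388) = 2 - ((-7789 + (14 - 7/2)*54) + 33388) = 2 - ((-7789 + (21/2)*54) + 33388) = 2 - ((-7789 + 567) + 33388) = 2 - (-7222 + 33388) = 2 - 1*26166 = 2 - 26166 = -26164)
1/r = 1/(-26164) = -1/26164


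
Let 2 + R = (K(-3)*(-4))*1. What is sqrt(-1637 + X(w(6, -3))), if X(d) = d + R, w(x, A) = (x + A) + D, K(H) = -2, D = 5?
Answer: I*sqrt(1623) ≈ 40.286*I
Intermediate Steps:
R = 6 (R = -2 - 2*(-4)*1 = -2 + 8*1 = -2 + 8 = 6)
w(x, A) = 5 + A + x (w(x, A) = (x + A) + 5 = (A + x) + 5 = 5 + A + x)
X(d) = 6 + d (X(d) = d + 6 = 6 + d)
sqrt(-1637 + X(w(6, -3))) = sqrt(-1637 + (6 + (5 - 3 + 6))) = sqrt(-1637 + (6 + 8)) = sqrt(-1637 + 14) = sqrt(-1623) = I*sqrt(1623)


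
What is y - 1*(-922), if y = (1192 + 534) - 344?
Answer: 2304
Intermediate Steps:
y = 1382 (y = 1726 - 344 = 1382)
y - 1*(-922) = 1382 - 1*(-922) = 1382 + 922 = 2304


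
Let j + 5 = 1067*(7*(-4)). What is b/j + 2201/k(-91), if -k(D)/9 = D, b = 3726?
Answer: 62716487/24472539 ≈ 2.5627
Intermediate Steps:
k(D) = -9*D
j = -29881 (j = -5 + 1067*(7*(-4)) = -5 + 1067*(-28) = -5 - 29876 = -29881)
b/j + 2201/k(-91) = 3726/(-29881) + 2201/((-9*(-91))) = 3726*(-1/29881) + 2201/819 = -3726/29881 + 2201*(1/819) = -3726/29881 + 2201/819 = 62716487/24472539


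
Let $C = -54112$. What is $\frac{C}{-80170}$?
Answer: $\frac{27056}{40085} \approx 0.67497$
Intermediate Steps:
$\frac{C}{-80170} = - \frac{54112}{-80170} = \left(-54112\right) \left(- \frac{1}{80170}\right) = \frac{27056}{40085}$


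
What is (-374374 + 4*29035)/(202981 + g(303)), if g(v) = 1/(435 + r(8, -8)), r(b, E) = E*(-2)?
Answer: -58231767/45772216 ≈ -1.2722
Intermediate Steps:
r(b, E) = -2*E
g(v) = 1/451 (g(v) = 1/(435 - 2*(-8)) = 1/(435 + 16) = 1/451)
(-374374 + 4*29035)/(202981 + g(303)) = (-374374 + 4*29035)/(202981 + 1/451) = (-374374 + 116140)/(91544432/451) = -258234*451/91544432 = -58231767/45772216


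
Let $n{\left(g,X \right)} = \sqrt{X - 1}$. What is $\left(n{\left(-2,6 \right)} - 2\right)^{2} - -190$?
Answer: $199 - 4 \sqrt{5} \approx 190.06$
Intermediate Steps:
$n{\left(g,X \right)} = \sqrt{-1 + X}$
$\left(n{\left(-2,6 \right)} - 2\right)^{2} - -190 = \left(\sqrt{-1 + 6} - 2\right)^{2} - -190 = \left(\sqrt{5} - 2\right)^{2} + 190 = \left(-2 + \sqrt{5}\right)^{2} + 190 = 190 + \left(-2 + \sqrt{5}\right)^{2}$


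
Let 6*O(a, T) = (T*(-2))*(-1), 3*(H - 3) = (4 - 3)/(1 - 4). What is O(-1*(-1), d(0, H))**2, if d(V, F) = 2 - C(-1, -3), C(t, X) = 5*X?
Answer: 289/9 ≈ 32.111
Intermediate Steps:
H = 26/9 (H = 3 + ((4 - 3)/(1 - 4))/3 = 3 + (1/(-3))/3 = 3 + (1*(-1/3))/3 = 3 + (1/3)*(-1/3) = 3 - 1/9 = 26/9 ≈ 2.8889)
d(V, F) = 17 (d(V, F) = 2 - 5*(-3) = 2 - 1*(-15) = 2 + 15 = 17)
O(a, T) = T/3 (O(a, T) = ((T*(-2))*(-1))/6 = (-2*T*(-1))/6 = (2*T)/6 = T/3)
O(-1*(-1), d(0, H))**2 = ((1/3)*17)**2 = (17/3)**2 = 289/9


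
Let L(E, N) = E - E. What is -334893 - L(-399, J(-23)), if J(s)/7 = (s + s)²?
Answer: -334893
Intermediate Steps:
J(s) = 28*s² (J(s) = 7*(s + s)² = 7*(2*s)² = 7*(4*s²) = 28*s²)
L(E, N) = 0
-334893 - L(-399, J(-23)) = -334893 - 1*0 = -334893 + 0 = -334893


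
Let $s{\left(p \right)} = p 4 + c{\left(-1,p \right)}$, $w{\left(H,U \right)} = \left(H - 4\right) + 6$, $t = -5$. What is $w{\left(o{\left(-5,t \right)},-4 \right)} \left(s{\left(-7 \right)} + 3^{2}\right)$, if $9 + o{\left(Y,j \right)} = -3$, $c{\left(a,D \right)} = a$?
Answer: $200$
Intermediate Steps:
$o{\left(Y,j \right)} = -12$ ($o{\left(Y,j \right)} = -9 - 3 = -12$)
$w{\left(H,U \right)} = 2 + H$ ($w{\left(H,U \right)} = \left(-4 + H\right) + 6 = 2 + H$)
$s{\left(p \right)} = -1 + 4 p$ ($s{\left(p \right)} = p 4 - 1 = 4 p - 1 = -1 + 4 p$)
$w{\left(o{\left(-5,t \right)},-4 \right)} \left(s{\left(-7 \right)} + 3^{2}\right) = \left(2 - 12\right) \left(\left(-1 + 4 \left(-7\right)\right) + 3^{2}\right) = - 10 \left(\left(-1 - 28\right) + 9\right) = - 10 \left(-29 + 9\right) = \left(-10\right) \left(-20\right) = 200$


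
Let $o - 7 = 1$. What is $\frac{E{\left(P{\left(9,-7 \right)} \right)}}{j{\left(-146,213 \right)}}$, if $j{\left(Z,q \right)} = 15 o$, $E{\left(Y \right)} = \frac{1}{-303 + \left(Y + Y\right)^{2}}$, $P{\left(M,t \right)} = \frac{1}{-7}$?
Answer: $- \frac{49}{1781160} \approx -2.751 \cdot 10^{-5}$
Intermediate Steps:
$P{\left(M,t \right)} = - \frac{1}{7}$
$E{\left(Y \right)} = \frac{1}{-303 + 4 Y^{2}}$ ($E{\left(Y \right)} = \frac{1}{-303 + \left(2 Y\right)^{2}} = \frac{1}{-303 + 4 Y^{2}}$)
$o = 8$ ($o = 7 + 1 = 8$)
$j{\left(Z,q \right)} = 120$ ($j{\left(Z,q \right)} = 15 \cdot 8 = 120$)
$\frac{E{\left(P{\left(9,-7 \right)} \right)}}{j{\left(-146,213 \right)}} = \frac{1}{\left(-303 + 4 \left(- \frac{1}{7}\right)^{2}\right) 120} = \frac{1}{-303 + 4 \cdot \frac{1}{49}} \cdot \frac{1}{120} = \frac{1}{-303 + \frac{4}{49}} \cdot \frac{1}{120} = \frac{1}{- \frac{14843}{49}} \cdot \frac{1}{120} = \left(- \frac{49}{14843}\right) \frac{1}{120} = - \frac{49}{1781160}$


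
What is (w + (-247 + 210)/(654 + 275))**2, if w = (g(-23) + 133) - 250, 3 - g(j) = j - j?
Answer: 11223919249/863041 ≈ 13005.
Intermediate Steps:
g(j) = 3 (g(j) = 3 - (j - j) = 3 - 1*0 = 3 + 0 = 3)
w = -114 (w = (3 + 133) - 250 = 136 - 250 = -114)
(w + (-247 + 210)/(654 + 275))**2 = (-114 + (-247 + 210)/(654 + 275))**2 = (-114 - 37/929)**2 = (-105943/929)**2 = 11223919249/863041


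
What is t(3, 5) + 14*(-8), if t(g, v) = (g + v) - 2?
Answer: -106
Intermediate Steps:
t(g, v) = -2 + g + v
t(3, 5) + 14*(-8) = (-2 + 3 + 5) + 14*(-8) = 6 - 112 = -106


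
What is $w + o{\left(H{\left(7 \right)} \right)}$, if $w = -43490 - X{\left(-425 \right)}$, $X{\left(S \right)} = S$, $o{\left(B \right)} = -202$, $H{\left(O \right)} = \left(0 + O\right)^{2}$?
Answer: $-43267$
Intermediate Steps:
$H{\left(O \right)} = O^{2}$
$w = -43065$ ($w = -43490 - -425 = -43490 + 425 = -43065$)
$w + o{\left(H{\left(7 \right)} \right)} = -43065 - 202 = -43267$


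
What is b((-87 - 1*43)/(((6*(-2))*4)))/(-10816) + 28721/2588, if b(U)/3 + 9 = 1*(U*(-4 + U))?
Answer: 14915681881/1343606784 ≈ 11.101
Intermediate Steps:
b(U) = -27 + 3*U*(-4 + U) (b(U) = -27 + 3*(1*(U*(-4 + U))) = -27 + 3*(U*(-4 + U)) = -27 + 3*U*(-4 + U))
b((-87 - 1*43)/(((6*(-2))*4)))/(-10816) + 28721/2588 = (-27 - 12*(-87 - 1*43)/((6*(-2))*4) + 3*((-87 - 1*43)/(((6*(-2))*4)))²)/(-10816) + 28721/2588 = (-27 - 12*(-87 - 43)/((-12*4)) + 3*((-87 - 43)/((-12*4)))²)*(-1/10816) + 28721*(1/2588) = (-27 - (-1560)/(-48) + 3*(-130/(-48))²)*(-1/10816) + 28721/2588 = (-27 - (-1560)*(-1)/48 + 3*(-130*(-1/48))²)*(-1/10816) + 28721/2588 = (-27 - 12*65/24 + 3*(65/24)²)*(-1/10816) + 28721/2588 = (-27 - 65/2 + 3*(4225/576))*(-1/10816) + 28721/2588 = (-27 - 65/2 + 4225/192)*(-1/10816) + 28721/2588 = -7199/192*(-1/10816) + 28721/2588 = 7199/2076672 + 28721/2588 = 14915681881/1343606784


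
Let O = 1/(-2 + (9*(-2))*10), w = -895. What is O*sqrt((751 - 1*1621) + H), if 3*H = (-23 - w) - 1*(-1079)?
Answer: -I*sqrt(1977)/546 ≈ -0.081435*I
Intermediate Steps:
H = 1951/3 (H = ((-23 - 1*(-895)) - 1*(-1079))/3 = ((-23 + 895) + 1079)/3 = (872 + 1079)/3 = (1/3)*1951 = 1951/3 ≈ 650.33)
O = -1/182 (O = 1/(-2 - 18*10) = 1/(-2 - 180) = 1/(-182) = -1/182 ≈ -0.0054945)
O*sqrt((751 - 1*1621) + H) = -sqrt((751 - 1*1621) + 1951/3)/182 = -sqrt((751 - 1621) + 1951/3)/182 = -sqrt(-870 + 1951/3)/182 = -I*sqrt(1977)/546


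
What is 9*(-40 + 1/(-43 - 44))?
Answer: -10443/29 ≈ -360.10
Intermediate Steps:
9*(-40 + 1/(-43 - 44)) = 9*(-40 + 1/(-87)) = 9*(-40 - 1/87) = 9*(-3481/87) = -10443/29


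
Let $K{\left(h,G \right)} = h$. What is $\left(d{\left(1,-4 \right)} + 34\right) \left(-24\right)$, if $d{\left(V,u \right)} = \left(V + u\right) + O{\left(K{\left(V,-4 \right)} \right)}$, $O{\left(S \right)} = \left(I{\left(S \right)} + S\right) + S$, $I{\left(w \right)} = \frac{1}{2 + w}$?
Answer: $-800$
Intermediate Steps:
$O{\left(S \right)} = \frac{1}{2 + S} + 2 S$ ($O{\left(S \right)} = \left(\frac{1}{2 + S} + S\right) + S = \left(S + \frac{1}{2 + S}\right) + S = \frac{1}{2 + S} + 2 S$)
$d{\left(V,u \right)} = V + u + \frac{1 + 2 V \left(2 + V\right)}{2 + V}$ ($d{\left(V,u \right)} = \left(V + u\right) + \frac{1 + 2 V \left(2 + V\right)}{2 + V} = V + u + \frac{1 + 2 V \left(2 + V\right)}{2 + V}$)
$\left(d{\left(1,-4 \right)} + 34\right) \left(-24\right) = \left(\frac{1 + \left(2 + 1\right) \left(-4 + 3 \cdot 1\right)}{2 + 1} + 34\right) \left(-24\right) = \left(\frac{1 + 3 \left(-4 + 3\right)}{3} + 34\right) \left(-24\right) = \left(\frac{1 + 3 \left(-1\right)}{3} + 34\right) \left(-24\right) = \left(\frac{1 - 3}{3} + 34\right) \left(-24\right) = \left(\frac{1}{3} \left(-2\right) + 34\right) \left(-24\right) = \left(- \frac{2}{3} + 34\right) \left(-24\right) = \frac{100}{3} \left(-24\right) = -800$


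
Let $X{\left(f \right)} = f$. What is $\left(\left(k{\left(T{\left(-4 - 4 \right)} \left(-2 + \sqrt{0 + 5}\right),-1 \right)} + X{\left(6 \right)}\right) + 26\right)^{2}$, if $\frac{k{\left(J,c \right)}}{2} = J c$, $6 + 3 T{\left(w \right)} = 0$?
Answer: $656 + 192 \sqrt{5} \approx 1085.3$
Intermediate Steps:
$T{\left(w \right)} = -2$ ($T{\left(w \right)} = -2 + \frac{1}{3} \cdot 0 = -2 + 0 = -2$)
$k{\left(J,c \right)} = 2 J c$
$\left(\left(k{\left(T{\left(-4 - 4 \right)} \left(-2 + \sqrt{0 + 5}\right),-1 \right)} + X{\left(6 \right)}\right) + 26\right)^{2} = \left(\left(2 \left(- 2 \left(-2 + \sqrt{0 + 5}\right)\right) \left(-1\right) + 6\right) + 26\right)^{2} = \left(\left(2 \left(- 2 \left(-2 + \sqrt{5}\right)\right) \left(-1\right) + 6\right) + 26\right)^{2} = \left(\left(2 \left(4 - 2 \sqrt{5}\right) \left(-1\right) + 6\right) + 26\right)^{2} = \left(\left(\left(-8 + 4 \sqrt{5}\right) + 6\right) + 26\right)^{2} = \left(\left(-2 + 4 \sqrt{5}\right) + 26\right)^{2} = \left(24 + 4 \sqrt{5}\right)^{2}$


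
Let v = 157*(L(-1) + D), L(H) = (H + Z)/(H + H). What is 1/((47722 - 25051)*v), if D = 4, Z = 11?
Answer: -1/3559347 ≈ -2.8095e-7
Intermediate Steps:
L(H) = (11 + H)/(2*H) (L(H) = (H + 11)/(H + H) = (11 + H)/((2*H)) = (11 + H)*(1/(2*H)) = (11 + H)/(2*H))
v = -157 (v = 157*((½)*(11 - 1)/(-1) + 4) = 157*((½)*(-1)*10 + 4) = 157*(-5 + 4) = 157*(-1) = -157)
1/((47722 - 25051)*v) = 1/((47722 - 25051)*(-157)) = -1/157/22671 = (1/22671)*(-1/157) = -1/3559347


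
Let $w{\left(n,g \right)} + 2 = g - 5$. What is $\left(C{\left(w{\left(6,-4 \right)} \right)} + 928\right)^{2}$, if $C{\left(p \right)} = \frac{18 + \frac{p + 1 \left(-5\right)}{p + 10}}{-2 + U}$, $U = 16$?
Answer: $\frac{42419169}{49} \approx 8.657 \cdot 10^{5}$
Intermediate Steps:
$w{\left(n,g \right)} = -7 + g$ ($w{\left(n,g \right)} = -2 + \left(g - 5\right) = -2 + \left(-5 + g\right) = -7 + g$)
$C{\left(p \right)} = \frac{9}{7} + \frac{-5 + p}{14 \left(10 + p\right)}$ ($C{\left(p \right)} = \frac{18 + \frac{p + 1 \left(-5\right)}{p + 10}}{-2 + 16} = \frac{18 + \frac{p - 5}{10 + p}}{14} = \left(18 + \frac{-5 + p}{10 + p}\right) \frac{1}{14} = \frac{9}{7} + \frac{-5 + p}{14 \left(10 + p\right)}$)
$\left(C{\left(w{\left(6,-4 \right)} \right)} + 928\right)^{2} = \left(\frac{175 + 19 \left(-7 - 4\right)}{14 \left(10 - 11\right)} + 928\right)^{2} = \left(\frac{175 + 19 \left(-11\right)}{14 \left(10 - 11\right)} + 928\right)^{2} = \left(\frac{175 - 209}{14 \left(-1\right)} + 928\right)^{2} = \left(\frac{1}{14} \left(-1\right) \left(-34\right) + 928\right)^{2} = \left(\frac{17}{7} + 928\right)^{2} = \left(\frac{6513}{7}\right)^{2} = \frac{42419169}{49}$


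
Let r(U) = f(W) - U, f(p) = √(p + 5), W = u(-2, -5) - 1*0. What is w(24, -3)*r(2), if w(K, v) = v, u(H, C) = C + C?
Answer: 6 - 3*I*√5 ≈ 6.0 - 6.7082*I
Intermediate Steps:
u(H, C) = 2*C
W = -10 (W = 2*(-5) - 1*0 = -10 + 0 = -10)
f(p) = √(5 + p)
r(U) = -U + I*√5 (r(U) = √(5 - 10) - U = √(-5) - U = I*√5 - U = -U + I*√5)
w(24, -3)*r(2) = -3*(-1*2 + I*√5) = -3*(-2 + I*√5) = 6 - 3*I*√5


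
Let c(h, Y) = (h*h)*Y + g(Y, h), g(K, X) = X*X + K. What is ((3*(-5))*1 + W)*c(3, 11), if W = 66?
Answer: 6069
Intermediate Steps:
g(K, X) = K + X² (g(K, X) = X² + K = K + X²)
c(h, Y) = Y + h² + Y*h² (c(h, Y) = (h*h)*Y + (Y + h²) = h²*Y + (Y + h²) = Y*h² + (Y + h²) = Y + h² + Y*h²)
((3*(-5))*1 + W)*c(3, 11) = ((3*(-5))*1 + 66)*(11 + 3² + 11*3²) = (-15*1 + 66)*(11 + 9 + 11*9) = (-15 + 66)*(11 + 9 + 99) = 51*119 = 6069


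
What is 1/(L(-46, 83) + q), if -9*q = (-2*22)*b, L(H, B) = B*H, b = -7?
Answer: -9/34670 ≈ -0.00025959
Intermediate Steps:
q = -308/9 (q = -(-2*22)*(-7)/9 = -(-44)*(-7)/9 = -⅑*308 = -308/9 ≈ -34.222)
1/(L(-46, 83) + q) = 1/(83*(-46) - 308/9) = 1/(-3818 - 308/9) = 1/(-34670/9) = -9/34670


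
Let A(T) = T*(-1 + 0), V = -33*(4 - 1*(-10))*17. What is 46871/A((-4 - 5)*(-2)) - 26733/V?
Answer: -4376710/1683 ≈ -2600.5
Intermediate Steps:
V = -7854 (V = -33*(4 + 10)*17 = -33*14*17 = -462*17 = -7854)
A(T) = -T (A(T) = T*(-1) = -T)
46871/A((-4 - 5)*(-2)) - 26733/V = 46871/((-(-4 - 5)*(-2))) - 26733/(-7854) = 46871/((-(-9)*(-2))) - 26733*(-1/7854) = 46871/((-1*18)) + 1273/374 = 46871/(-18) + 1273/374 = 46871*(-1/18) + 1273/374 = -46871/18 + 1273/374 = -4376710/1683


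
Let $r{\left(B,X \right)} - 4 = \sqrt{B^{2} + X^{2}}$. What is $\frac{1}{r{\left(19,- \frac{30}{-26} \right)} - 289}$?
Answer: $- \frac{48165}{13665791} - \frac{13 \sqrt{61234}}{13665791} \approx -0.0037599$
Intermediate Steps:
$r{\left(B,X \right)} = 4 + \sqrt{B^{2} + X^{2}}$
$\frac{1}{r{\left(19,- \frac{30}{-26} \right)} - 289} = \frac{1}{\left(4 + \sqrt{19^{2} + \left(- \frac{30}{-26}\right)^{2}}\right) - 289} = \frac{1}{\left(4 + \sqrt{361 + \left(\left(-30\right) \left(- \frac{1}{26}\right)\right)^{2}}\right) - 289} = \frac{1}{\left(4 + \sqrt{361 + \left(\frac{15}{13}\right)^{2}}\right) - 289} = \frac{1}{\left(4 + \sqrt{361 + \frac{225}{169}}\right) - 289} = \frac{1}{\left(4 + \sqrt{\frac{61234}{169}}\right) - 289} = \frac{1}{\left(4 + \frac{\sqrt{61234}}{13}\right) - 289} = \frac{1}{-285 + \frac{\sqrt{61234}}{13}}$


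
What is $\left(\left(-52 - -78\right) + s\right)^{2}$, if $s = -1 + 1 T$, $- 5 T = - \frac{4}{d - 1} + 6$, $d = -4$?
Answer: $\frac{349281}{625} \approx 558.85$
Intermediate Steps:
$T = - \frac{34}{25}$ ($T = - \frac{- \frac{4}{-4 - 1} + 6}{5} = - \frac{- \frac{4}{-5} + 6}{5} = - \frac{\left(-4\right) \left(- \frac{1}{5}\right) + 6}{5} = - \frac{\frac{4}{5} + 6}{5} = \left(- \frac{1}{5}\right) \frac{34}{5} = - \frac{34}{25} \approx -1.36$)
$s = - \frac{59}{25}$ ($s = -1 + 1 \left(- \frac{34}{25}\right) = -1 - \frac{34}{25} = - \frac{59}{25} \approx -2.36$)
$\left(\left(-52 - -78\right) + s\right)^{2} = \left(\left(-52 - -78\right) - \frac{59}{25}\right)^{2} = \left(\left(-52 + 78\right) - \frac{59}{25}\right)^{2} = \left(26 - \frac{59}{25}\right)^{2} = \left(\frac{591}{25}\right)^{2} = \frac{349281}{625}$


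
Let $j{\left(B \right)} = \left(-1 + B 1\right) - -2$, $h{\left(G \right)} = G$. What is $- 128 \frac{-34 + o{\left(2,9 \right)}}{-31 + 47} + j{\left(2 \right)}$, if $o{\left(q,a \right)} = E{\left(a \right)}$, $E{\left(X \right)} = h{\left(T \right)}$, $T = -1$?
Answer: $283$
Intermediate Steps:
$E{\left(X \right)} = -1$
$o{\left(q,a \right)} = -1$
$j{\left(B \right)} = 1 + B$ ($j{\left(B \right)} = \left(-1 + B\right) + 2 = 1 + B$)
$- 128 \frac{-34 + o{\left(2,9 \right)}}{-31 + 47} + j{\left(2 \right)} = - 128 \frac{-34 - 1}{-31 + 47} + \left(1 + 2\right) = - 128 \left(- \frac{35}{16}\right) + 3 = - 128 \left(\left(-35\right) \frac{1}{16}\right) + 3 = \left(-128\right) \left(- \frac{35}{16}\right) + 3 = 280 + 3 = 283$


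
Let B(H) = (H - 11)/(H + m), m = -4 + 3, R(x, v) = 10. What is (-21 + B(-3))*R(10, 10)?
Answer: -175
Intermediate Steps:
m = -1
B(H) = (-11 + H)/(-1 + H) (B(H) = (H - 11)/(H - 1) = (-11 + H)/(-1 + H))
(-21 + B(-3))*R(10, 10) = (-21 + (-11 - 3)/(-1 - 3))*10 = (-21 - 14/(-4))*10 = (-21 - ¼*(-14))*10 = (-21 + 7/2)*10 = -35/2*10 = -175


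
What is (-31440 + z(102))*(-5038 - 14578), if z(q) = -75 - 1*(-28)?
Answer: 617648992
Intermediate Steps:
z(q) = -47 (z(q) = -75 + 28 = -47)
(-31440 + z(102))*(-5038 - 14578) = (-31440 - 47)*(-5038 - 14578) = -31487*(-19616) = 617648992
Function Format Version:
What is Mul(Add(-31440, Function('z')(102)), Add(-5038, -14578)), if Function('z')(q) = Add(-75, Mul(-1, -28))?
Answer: 617648992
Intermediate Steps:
Function('z')(q) = -47 (Function('z')(q) = Add(-75, 28) = -47)
Mul(Add(-31440, Function('z')(102)), Add(-5038, -14578)) = Mul(Add(-31440, -47), Add(-5038, -14578)) = Mul(-31487, -19616) = 617648992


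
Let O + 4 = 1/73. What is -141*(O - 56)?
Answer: 617439/73 ≈ 8458.1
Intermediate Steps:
O = -291/73 (O = -4 + 1/73 = -291/73 ≈ -3.9863)
-141*(O - 56) = -141*(-291/73 - 56) = -141*(-4379/73) = 617439/73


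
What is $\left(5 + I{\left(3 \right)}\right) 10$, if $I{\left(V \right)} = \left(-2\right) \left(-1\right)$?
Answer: $70$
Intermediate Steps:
$I{\left(V \right)} = 2$
$\left(5 + I{\left(3 \right)}\right) 10 = \left(5 + 2\right) 10 = 7 \cdot 10 = 70$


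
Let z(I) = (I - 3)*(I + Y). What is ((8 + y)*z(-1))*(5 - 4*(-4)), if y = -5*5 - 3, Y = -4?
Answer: -8400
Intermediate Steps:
y = -28 (y = -25 - 3 = -28)
z(I) = (-4 + I)*(-3 + I) (z(I) = (I - 3)*(I - 4) = (-3 + I)*(-4 + I) = (-4 + I)*(-3 + I))
((8 + y)*z(-1))*(5 - 4*(-4)) = ((8 - 28)*(12 + (-1)² - 7*(-1)))*(5 - 4*(-4)) = (-20*(12 + 1 + 7))*(5 + 16) = -20*20*21 = -400*21 = -8400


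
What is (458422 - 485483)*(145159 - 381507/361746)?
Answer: -67665780645787/17226 ≈ -3.9281e+9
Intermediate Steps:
(458422 - 485483)*(145159 - 381507/361746) = -27061*(145159 - 381507*1/361746) = -27061*(145159 - 18167/17226) = -27061*2500490767/17226 = -67665780645787/17226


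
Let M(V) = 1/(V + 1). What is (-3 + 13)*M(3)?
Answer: 5/2 ≈ 2.5000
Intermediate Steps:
M(V) = 1/(1 + V)
(-3 + 13)*M(3) = (-3 + 13)/(1 + 3) = 10/4 = 10*(¼) = 5/2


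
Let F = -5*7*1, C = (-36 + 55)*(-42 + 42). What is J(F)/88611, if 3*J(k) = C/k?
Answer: 0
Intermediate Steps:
C = 0 (C = 19*0 = 0)
F = -35 (F = -35*1 = -35)
J(k) = 0 (J(k) = (0/k)/3 = (⅓)*0 = 0)
J(F)/88611 = 0/88611 = 0*(1/88611) = 0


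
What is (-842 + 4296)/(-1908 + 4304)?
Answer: 1727/1198 ≈ 1.4416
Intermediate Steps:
(-842 + 4296)/(-1908 + 4304) = 3454/2396 = 3454*(1/2396) = 1727/1198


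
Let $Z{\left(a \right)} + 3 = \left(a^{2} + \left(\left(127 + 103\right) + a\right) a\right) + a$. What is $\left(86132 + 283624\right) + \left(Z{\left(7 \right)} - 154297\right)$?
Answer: $217171$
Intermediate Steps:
$Z{\left(a \right)} = -3 + a + a^{2} + a \left(230 + a\right)$ ($Z{\left(a \right)} = -3 + \left(\left(a^{2} + \left(\left(127 + 103\right) + a\right) a\right) + a\right) = -3 + \left(\left(a^{2} + \left(230 + a\right) a\right) + a\right) = -3 + \left(\left(a^{2} + a \left(230 + a\right)\right) + a\right) = -3 + \left(a + a^{2} + a \left(230 + a\right)\right) = -3 + a + a^{2} + a \left(230 + a\right)$)
$\left(86132 + 283624\right) + \left(Z{\left(7 \right)} - 154297\right) = \left(86132 + 283624\right) + \left(\left(-3 + 2 \cdot 7^{2} + 231 \cdot 7\right) - 154297\right) = 369756 + \left(\left(-3 + 2 \cdot 49 + 1617\right) - 154297\right) = 369756 + \left(\left(-3 + 98 + 1617\right) - 154297\right) = 369756 + \left(1712 - 154297\right) = 369756 - 152585 = 217171$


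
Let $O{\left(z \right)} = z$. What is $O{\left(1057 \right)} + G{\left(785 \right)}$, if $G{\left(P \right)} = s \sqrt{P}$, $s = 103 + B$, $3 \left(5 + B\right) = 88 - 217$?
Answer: $1057 + 55 \sqrt{785} \approx 2598.0$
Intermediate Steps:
$B = -48$ ($B = -5 + \frac{88 - 217}{3} = -5 + \frac{1}{3} \left(-129\right) = -5 - 43 = -48$)
$s = 55$ ($s = 103 - 48 = 55$)
$G{\left(P \right)} = 55 \sqrt{P}$
$O{\left(1057 \right)} + G{\left(785 \right)} = 1057 + 55 \sqrt{785}$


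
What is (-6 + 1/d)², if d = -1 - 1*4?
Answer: 961/25 ≈ 38.440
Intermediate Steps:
d = -5 (d = -1 - 4 = -5)
(-6 + 1/d)² = (-6 + 1/(-5))² = (-6 - ⅕)² = (-31/5)² = 961/25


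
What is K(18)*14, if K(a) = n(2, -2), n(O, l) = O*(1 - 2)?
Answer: -28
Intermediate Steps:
n(O, l) = -O (n(O, l) = O*(-1) = -O)
K(a) = -2 (K(a) = -1*2 = -2)
K(18)*14 = -2*14 = -28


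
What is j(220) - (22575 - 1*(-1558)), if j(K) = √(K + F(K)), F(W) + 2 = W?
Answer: -24133 + √438 ≈ -24112.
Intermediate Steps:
F(W) = -2 + W
j(K) = √(-2 + 2*K) (j(K) = √(K + (-2 + K)) = √(-2 + 2*K))
j(220) - (22575 - 1*(-1558)) = √(-2 + 2*220) - (22575 - 1*(-1558)) = √(-2 + 440) - (22575 + 1558) = √438 - 1*24133 = √438 - 24133 = -24133 + √438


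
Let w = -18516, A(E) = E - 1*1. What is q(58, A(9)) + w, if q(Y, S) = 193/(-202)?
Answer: -3740425/202 ≈ -18517.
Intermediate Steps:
A(E) = -1 + E (A(E) = E - 1 = -1 + E)
q(Y, S) = -193/202 (q(Y, S) = 193*(-1/202) = -193/202)
q(58, A(9)) + w = -193/202 - 18516 = -3740425/202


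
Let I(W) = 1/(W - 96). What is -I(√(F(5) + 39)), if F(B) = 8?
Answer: 96/9169 + √47/9169 ≈ 0.011218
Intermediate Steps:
I(W) = 1/(-96 + W)
-I(√(F(5) + 39)) = -1/(-96 + √(8 + 39)) = -1/(-96 + √47)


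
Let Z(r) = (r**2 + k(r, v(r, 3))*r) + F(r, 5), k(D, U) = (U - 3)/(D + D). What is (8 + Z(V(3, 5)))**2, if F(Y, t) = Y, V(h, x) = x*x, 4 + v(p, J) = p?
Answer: 444889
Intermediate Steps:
v(p, J) = -4 + p
k(D, U) = (-3 + U)/(2*D) (k(D, U) = (-3 + U)/((2*D)) = (-3 + U)*(1/(2*D)) = (-3 + U)/(2*D))
V(h, x) = x**2
Z(r) = -7/2 + r**2 + 3*r/2 (Z(r) = (r**2 + ((-3 + (-4 + r))/(2*r))*r) + r = (r**2 + ((-7 + r)/(2*r))*r) + r = (r**2 + (-7/2 + r/2)) + r = (-7/2 + r**2 + r/2) + r = -7/2 + r**2 + 3*r/2)
(8 + Z(V(3, 5)))**2 = (8 + (-7/2 + (5**2)**2 + (3/2)*5**2))**2 = (8 + (-7/2 + 25**2 + (3/2)*25))**2 = (8 + (-7/2 + 625 + 75/2))**2 = (8 + 659)**2 = 667**2 = 444889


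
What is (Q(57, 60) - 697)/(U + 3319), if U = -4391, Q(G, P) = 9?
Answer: 43/67 ≈ 0.64179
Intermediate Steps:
(Q(57, 60) - 697)/(U + 3319) = (9 - 697)/(-4391 + 3319) = -688/(-1072) = -688*(-1/1072) = 43/67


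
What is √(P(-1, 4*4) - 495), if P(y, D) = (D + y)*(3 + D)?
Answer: I*√210 ≈ 14.491*I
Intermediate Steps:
P(y, D) = (3 + D)*(D + y)
√(P(-1, 4*4) - 495) = √(((4*4)² + 3*(4*4) + 3*(-1) + (4*4)*(-1)) - 495) = √((16² + 3*16 - 3 + 16*(-1)) - 495) = √((256 + 48 - 3 - 16) - 495) = √(285 - 495) = √(-210) = I*√210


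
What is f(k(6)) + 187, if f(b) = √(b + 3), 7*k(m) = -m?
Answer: 187 + √105/7 ≈ 188.46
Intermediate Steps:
k(m) = -m/7 (k(m) = (-m)/7 = -m/7)
f(b) = √(3 + b)
f(k(6)) + 187 = √(3 - ⅐*6) + 187 = √(3 - 6/7) + 187 = √(15/7) + 187 = √105/7 + 187 = 187 + √105/7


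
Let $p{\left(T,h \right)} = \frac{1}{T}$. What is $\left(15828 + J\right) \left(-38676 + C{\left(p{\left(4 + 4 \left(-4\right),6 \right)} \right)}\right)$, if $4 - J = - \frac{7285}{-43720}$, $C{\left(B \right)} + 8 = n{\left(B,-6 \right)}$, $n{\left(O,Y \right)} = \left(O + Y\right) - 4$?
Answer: $- \frac{21426237434093}{34976} \approx -6.126 \cdot 10^{8}$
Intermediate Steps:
$n{\left(O,Y \right)} = -4 + O + Y$
$C{\left(B \right)} = -18 + B$ ($C{\left(B \right)} = -8 - \left(10 - B\right) = -8 + \left(-10 + B\right) = -18 + B$)
$J = \frac{33519}{8744}$ ($J = 4 - - \frac{7285}{-43720} = 4 - \left(-7285\right) \left(- \frac{1}{43720}\right) = 4 - \frac{1457}{8744} = \frac{33519}{8744} \approx 3.8334$)
$\left(15828 + J\right) \left(-38676 + C{\left(p{\left(4 + 4 \left(-4\right),6 \right)} \right)}\right) = \left(15828 + \frac{33519}{8744}\right) \left(-38676 - \left(18 - \frac{1}{4 + 4 \left(-4\right)}\right)\right) = \frac{138433551 \left(-38676 - \left(18 - \frac{1}{4 - 16}\right)\right)}{8744} = \frac{138433551 \left(-38676 - \left(18 - \frac{1}{-12}\right)\right)}{8744} = \frac{138433551 \left(-38676 - \frac{217}{12}\right)}{8744} = \frac{138433551}{8744} \left(- \frac{464329}{12}\right) = - \frac{21426237434093}{34976}$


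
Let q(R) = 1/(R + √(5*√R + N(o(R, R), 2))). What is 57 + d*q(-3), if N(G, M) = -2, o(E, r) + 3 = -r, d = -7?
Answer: 57 + 7/(3 - √(-2 + 5*I*√3)) ≈ 58.186 + 2.4185*I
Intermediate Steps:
o(E, r) = -3 - r
q(R) = 1/(R + √(-2 + 5*√R)) (q(R) = 1/(R + √(5*√R - 2)) = 1/(R + √(-2 + 5*√R)))
57 + d*q(-3) = 57 - 7/(-3 + √(-2 + 5*√(-3))) = 57 - 7/(-3 + √(-2 + 5*(I*√3))) = 57 - 7/(-3 + √(-2 + 5*I*√3))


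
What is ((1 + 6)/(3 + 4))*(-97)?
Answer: -97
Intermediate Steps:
((1 + 6)/(3 + 4))*(-97) = (7/7)*(-97) = (7*(⅐))*(-97) = 1*(-97) = -97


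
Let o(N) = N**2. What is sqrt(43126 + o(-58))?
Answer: sqrt(46490) ≈ 215.62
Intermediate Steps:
sqrt(43126 + o(-58)) = sqrt(43126 + (-58)**2) = sqrt(43126 + 3364) = sqrt(46490)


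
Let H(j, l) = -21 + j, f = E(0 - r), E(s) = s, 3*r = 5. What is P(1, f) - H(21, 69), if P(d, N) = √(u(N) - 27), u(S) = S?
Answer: I*√258/3 ≈ 5.3541*I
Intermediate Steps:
r = 5/3 (r = (⅓)*5 = 5/3 ≈ 1.6667)
f = -5/3 (f = 0 - 1*5/3 = 0 - 5/3 = -5/3 ≈ -1.6667)
P(d, N) = √(-27 + N) (P(d, N) = √(N - 27) = √(-27 + N))
P(1, f) - H(21, 69) = √(-27 - 5/3) - (-21 + 21) = √(-86/3) - 1*0 = I*√258/3 + 0 = I*√258/3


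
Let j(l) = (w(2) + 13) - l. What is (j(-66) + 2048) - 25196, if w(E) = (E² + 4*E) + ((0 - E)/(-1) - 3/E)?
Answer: -46113/2 ≈ -23057.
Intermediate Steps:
w(E) = E² - 3/E + 5*E (w(E) = (E² + 4*E) + (-E*(-1) - 3/E) = (E² + 4*E) + (E - 3/E) = E² - 3/E + 5*E)
j(l) = 51/2 - l (j(l) = ((-3 + 2²*(5 + 2))/2 + 13) - l = ((-3 + 4*7)/2 + 13) - l = ((-3 + 28)/2 + 13) - l = ((½)*25 + 13) - l = (25/2 + 13) - l = 51/2 - l)
(j(-66) + 2048) - 25196 = ((51/2 - 1*(-66)) + 2048) - 25196 = ((51/2 + 66) + 2048) - 25196 = (183/2 + 2048) - 25196 = 4279/2 - 25196 = -46113/2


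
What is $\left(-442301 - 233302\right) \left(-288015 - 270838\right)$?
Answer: $377562763359$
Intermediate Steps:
$\left(-442301 - 233302\right) \left(-288015 - 270838\right) = \left(-442301 + \left(-245662 + 12360\right)\right) \left(-558853\right) = \left(-442301 - 233302\right) \left(-558853\right) = \left(-675603\right) \left(-558853\right) = 377562763359$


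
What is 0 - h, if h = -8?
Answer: 8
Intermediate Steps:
0 - h = 0 - 1*(-8) = 0 + 8 = 8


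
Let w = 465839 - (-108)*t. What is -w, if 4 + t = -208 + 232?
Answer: -467999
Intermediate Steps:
t = 20 (t = -4 + (-208 + 232) = -4 + 24 = 20)
w = 467999 (w = 465839 - (-108)*20 = 465839 - 1*(-2160) = 465839 + 2160 = 467999)
-w = -1*467999 = -467999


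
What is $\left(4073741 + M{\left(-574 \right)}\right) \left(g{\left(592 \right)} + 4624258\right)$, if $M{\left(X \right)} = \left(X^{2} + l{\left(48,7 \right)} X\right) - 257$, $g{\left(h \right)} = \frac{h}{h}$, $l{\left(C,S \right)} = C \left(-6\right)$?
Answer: $21124872910448$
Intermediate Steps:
$l{\left(C,S \right)} = - 6 C$
$g{\left(h \right)} = 1$
$M{\left(X \right)} = -257 + X^{2} - 288 X$ ($M{\left(X \right)} = \left(X^{2} + \left(-6\right) 48 X\right) - 257 = \left(X^{2} - 288 X\right) - 257 = -257 + X^{2} - 288 X$)
$\left(4073741 + M{\left(-574 \right)}\right) \left(g{\left(592 \right)} + 4624258\right) = \left(4073741 - \left(-165055 - 329476\right)\right) \left(1 + 4624258\right) = \left(4073741 + \left(-257 + 329476 + 165312\right)\right) 4624259 = \left(4073741 + 494531\right) 4624259 = 4568272 \cdot 4624259 = 21124872910448$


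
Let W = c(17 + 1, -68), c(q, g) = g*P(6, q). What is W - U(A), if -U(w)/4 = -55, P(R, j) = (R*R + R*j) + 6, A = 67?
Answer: -10420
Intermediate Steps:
P(R, j) = 6 + R**2 + R*j (P(R, j) = (R**2 + R*j) + 6 = 6 + R**2 + R*j)
U(w) = 220 (U(w) = -4*(-55) = 220)
c(q, g) = g*(42 + 6*q) (c(q, g) = g*(6 + 6**2 + 6*q) = g*(6 + 36 + 6*q) = g*(42 + 6*q))
W = -10200 (W = 6*(-68)*(7 + (17 + 1)) = 6*(-68)*(7 + 18) = 6*(-68)*25 = -10200)
W - U(A) = -10200 - 1*220 = -10200 - 220 = -10420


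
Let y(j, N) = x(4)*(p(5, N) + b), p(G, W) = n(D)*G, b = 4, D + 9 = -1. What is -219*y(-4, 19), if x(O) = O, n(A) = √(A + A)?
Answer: -3504 - 8760*I*√5 ≈ -3504.0 - 19588.0*I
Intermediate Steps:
D = -10 (D = -9 - 1 = -10)
n(A) = √2*√A (n(A) = √(2*A) = √2*√A)
p(G, W) = 2*I*G*√5 (p(G, W) = (√2*√(-10))*G = (√2*(I*√10))*G = (2*I*√5)*G = 2*I*G*√5)
y(j, N) = 16 + 40*I*√5 (y(j, N) = 4*(2*I*5*√5 + 4) = 4*(10*I*√5 + 4) = 4*(4 + 10*I*√5) = 16 + 40*I*√5)
-219*y(-4, 19) = -219*(16 + 40*I*√5) = -3504 - 8760*I*√5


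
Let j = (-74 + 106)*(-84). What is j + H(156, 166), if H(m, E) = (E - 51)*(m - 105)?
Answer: 3177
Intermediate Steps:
H(m, E) = (-105 + m)*(-51 + E) (H(m, E) = (-51 + E)*(-105 + m) = (-105 + m)*(-51 + E))
j = -2688 (j = 32*(-84) = -2688)
j + H(156, 166) = -2688 + (5355 - 105*166 - 51*156 + 166*156) = -2688 + (5355 - 17430 - 7956 + 25896) = -2688 + 5865 = 3177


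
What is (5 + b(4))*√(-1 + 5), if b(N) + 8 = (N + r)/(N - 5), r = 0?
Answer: -14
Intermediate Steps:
b(N) = -8 + N/(-5 + N) (b(N) = -8 + (N + 0)/(N - 5) = -8 + N/(-5 + N))
(5 + b(4))*√(-1 + 5) = (5 + (40 - 7*4)/(-5 + 4))*√(-1 + 5) = (5 + (40 - 28)/(-1))*√4 = (5 - 1*12)*2 = (5 - 12)*2 = -7*2 = -14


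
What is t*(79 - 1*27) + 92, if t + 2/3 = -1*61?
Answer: -9344/3 ≈ -3114.7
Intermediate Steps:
t = -185/3 (t = -2/3 - 1*61 = -2/3 - 61 = -185/3 ≈ -61.667)
t*(79 - 1*27) + 92 = -185*(79 - 1*27)/3 + 92 = -185*(79 - 27)/3 + 92 = -185/3*52 + 92 = -9620/3 + 92 = -9344/3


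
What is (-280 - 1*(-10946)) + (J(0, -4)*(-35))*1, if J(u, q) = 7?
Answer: 10421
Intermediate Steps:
(-280 - 1*(-10946)) + (J(0, -4)*(-35))*1 = (-280 - 1*(-10946)) + (7*(-35))*1 = (-280 + 10946) - 245*1 = 10666 - 245 = 10421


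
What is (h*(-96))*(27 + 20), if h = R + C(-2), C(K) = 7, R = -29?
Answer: 99264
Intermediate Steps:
h = -22 (h = -29 + 7 = -22)
(h*(-96))*(27 + 20) = (-22*(-96))*(27 + 20) = 2112*47 = 99264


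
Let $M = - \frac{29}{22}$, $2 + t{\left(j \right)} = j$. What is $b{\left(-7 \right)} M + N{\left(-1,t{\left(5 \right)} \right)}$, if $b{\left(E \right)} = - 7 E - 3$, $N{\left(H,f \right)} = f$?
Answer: $- \frac{634}{11} \approx -57.636$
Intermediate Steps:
$t{\left(j \right)} = -2 + j$
$M = - \frac{29}{22}$ ($M = \left(-29\right) \frac{1}{22} = - \frac{29}{22} \approx -1.3182$)
$b{\left(E \right)} = -3 - 7 E$
$b{\left(-7 \right)} M + N{\left(-1,t{\left(5 \right)} \right)} = \left(-3 - -49\right) \left(- \frac{29}{22}\right) + \left(-2 + 5\right) = \left(-3 + 49\right) \left(- \frac{29}{22}\right) + 3 = 46 \left(- \frac{29}{22}\right) + 3 = - \frac{667}{11} + 3 = - \frac{634}{11}$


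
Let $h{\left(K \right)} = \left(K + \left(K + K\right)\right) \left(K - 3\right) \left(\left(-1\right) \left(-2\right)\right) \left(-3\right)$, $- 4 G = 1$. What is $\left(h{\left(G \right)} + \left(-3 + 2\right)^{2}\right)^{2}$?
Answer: $\frac{11881}{64} \approx 185.64$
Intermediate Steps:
$G = - \frac{1}{4}$ ($G = \left(- \frac{1}{4}\right) 1 = - \frac{1}{4} \approx -0.25$)
$h{\left(K \right)} = - 18 K \left(-3 + K\right)$ ($h{\left(K \right)} = \left(K + 2 K\right) \left(-3 + K\right) 2 \left(-3\right) = 3 K \left(-3 + K\right) 2 \left(-3\right) = 6 K \left(-3 + K\right) \left(-3\right) = - 18 K \left(-3 + K\right)$)
$\left(h{\left(G \right)} + \left(-3 + 2\right)^{2}\right)^{2} = \left(18 \left(- \frac{1}{4}\right) \left(3 - - \frac{1}{4}\right) + \left(-3 + 2\right)^{2}\right)^{2} = \left(18 \left(- \frac{1}{4}\right) \left(3 + \frac{1}{4}\right) + \left(-1\right)^{2}\right)^{2} = \left(18 \left(- \frac{1}{4}\right) \frac{13}{4} + 1\right)^{2} = \left(- \frac{117}{8} + 1\right)^{2} = \left(- \frac{109}{8}\right)^{2} = \frac{11881}{64}$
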